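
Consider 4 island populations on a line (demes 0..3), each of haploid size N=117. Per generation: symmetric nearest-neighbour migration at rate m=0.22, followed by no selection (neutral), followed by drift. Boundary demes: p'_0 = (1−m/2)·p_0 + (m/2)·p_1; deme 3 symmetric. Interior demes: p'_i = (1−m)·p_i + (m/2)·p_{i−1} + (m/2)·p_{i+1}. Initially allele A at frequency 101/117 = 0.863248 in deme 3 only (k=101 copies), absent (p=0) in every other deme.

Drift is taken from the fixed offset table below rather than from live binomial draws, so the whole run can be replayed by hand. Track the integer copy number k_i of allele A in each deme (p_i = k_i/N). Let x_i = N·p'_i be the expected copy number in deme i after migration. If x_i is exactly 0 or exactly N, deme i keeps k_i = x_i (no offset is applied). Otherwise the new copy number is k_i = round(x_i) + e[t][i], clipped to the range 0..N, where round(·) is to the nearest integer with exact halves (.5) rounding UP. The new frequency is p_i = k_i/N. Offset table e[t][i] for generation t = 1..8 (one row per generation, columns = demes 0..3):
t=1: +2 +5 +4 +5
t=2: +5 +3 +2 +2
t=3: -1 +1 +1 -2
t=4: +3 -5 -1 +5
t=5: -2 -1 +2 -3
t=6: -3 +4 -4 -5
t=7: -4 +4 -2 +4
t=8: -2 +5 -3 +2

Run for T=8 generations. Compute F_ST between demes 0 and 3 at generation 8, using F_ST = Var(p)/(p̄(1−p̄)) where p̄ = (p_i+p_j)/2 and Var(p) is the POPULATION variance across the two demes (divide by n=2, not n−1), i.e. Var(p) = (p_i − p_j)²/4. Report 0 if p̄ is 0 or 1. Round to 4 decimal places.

0.3605

t=0: k=[0 0 0 101]
t=1: x=[0.0000 0.0000 11.1100 89.8900] k=[0 0 15 95]
t=2: x=[0.0000 1.6500 22.1500 86.2000] k=[0 5 24 88]
t=3: x=[0.5500 6.5400 28.9500 80.9600] k=[0 8 30 79]
t=4: x=[0.8800 9.5400 32.9700 73.6100] k=[4 5 32 79]
t=5: x=[4.1100 7.8600 34.2000 73.8300] k=[2 7 36 71]
t=6: x=[2.5500 9.6400 36.6600 67.1500] k=[0 14 33 62]
t=7: x=[1.5400 14.5500 34.1000 58.8100] k=[0 19 32 63]
t=8: x=[2.0900 18.3400 33.9800 59.5900] k=[0 23 31 62]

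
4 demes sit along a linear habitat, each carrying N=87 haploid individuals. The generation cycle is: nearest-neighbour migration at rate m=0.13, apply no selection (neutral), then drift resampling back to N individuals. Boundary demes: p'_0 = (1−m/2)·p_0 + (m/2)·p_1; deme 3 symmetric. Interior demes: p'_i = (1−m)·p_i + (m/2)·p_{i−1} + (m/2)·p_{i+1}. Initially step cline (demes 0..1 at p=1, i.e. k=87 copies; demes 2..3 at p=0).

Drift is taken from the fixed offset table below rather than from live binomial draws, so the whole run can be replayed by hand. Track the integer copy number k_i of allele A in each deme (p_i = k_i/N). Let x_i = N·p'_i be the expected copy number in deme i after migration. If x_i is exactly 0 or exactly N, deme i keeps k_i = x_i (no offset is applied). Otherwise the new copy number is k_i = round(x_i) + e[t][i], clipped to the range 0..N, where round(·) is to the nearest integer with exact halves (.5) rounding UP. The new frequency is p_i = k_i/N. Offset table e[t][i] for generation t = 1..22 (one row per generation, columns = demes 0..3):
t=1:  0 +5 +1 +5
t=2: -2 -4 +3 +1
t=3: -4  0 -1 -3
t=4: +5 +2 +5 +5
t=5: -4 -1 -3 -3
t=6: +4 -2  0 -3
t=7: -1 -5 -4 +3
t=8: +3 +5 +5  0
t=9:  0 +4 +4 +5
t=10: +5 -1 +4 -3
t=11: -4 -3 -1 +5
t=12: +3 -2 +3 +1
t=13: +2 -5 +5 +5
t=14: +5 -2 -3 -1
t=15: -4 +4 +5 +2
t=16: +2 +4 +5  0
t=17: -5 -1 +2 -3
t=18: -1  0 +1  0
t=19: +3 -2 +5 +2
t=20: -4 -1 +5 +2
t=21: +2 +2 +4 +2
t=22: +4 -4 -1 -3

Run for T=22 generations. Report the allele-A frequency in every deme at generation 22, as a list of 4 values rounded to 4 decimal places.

t=0: k=[87 87 0 0]
t=1: x=[87.0000 81.3450 5.6550 0.0000] k=[87 86 7 0]
t=2: x=[86.9350 80.9300 11.6800 0.4550] k=[85 77 15 1]
t=3: x=[84.4800 73.4900 18.1200 1.9100] k=[80 73 17 0]
t=4: x=[79.5450 69.8150 19.5350 1.1050] k=[85 72 25 6]
t=5: x=[84.1550 69.7900 26.8200 7.2350] k=[80 69 24 4]
t=6: x=[79.2850 66.7900 25.6250 5.3000] k=[83 65 26 2]
t=7: x=[81.8300 63.6350 26.9750 3.5600] k=[81 59 23 7]
t=8: x=[79.5700 58.0900 24.3000 8.0400] k=[83 63 29 8]
t=9: x=[81.7000 62.0900 29.8450 9.3650] k=[82 66 34 14]
t=10: x=[80.9600 64.9600 34.7800 15.3000] k=[86 64 39 12]
t=11: x=[84.5700 63.8050 38.8700 13.7550] k=[81 61 38 19]
t=12: x=[79.7000 60.8050 38.2600 20.2350] k=[83 59 41 21]
t=13: x=[81.4400 59.3900 40.8700 22.3000] k=[83 54 46 27]
t=14: x=[81.1150 55.3650 45.2850 28.2350] k=[86 53 42 27]
t=15: x=[83.8550 54.4300 41.7400 27.9750] k=[80 58 47 30]
t=16: x=[78.5700 58.7150 46.6100 31.1050] k=[81 63 52 31]
t=17: x=[79.8300 63.4550 51.3500 32.3650] k=[75 62 53 29]
t=18: x=[74.1550 62.2600 52.0250 30.5600] k=[73 62 53 31]
t=19: x=[72.2850 62.1300 52.1550 32.4300] k=[75 60 57 34]
t=20: x=[74.0250 60.7800 55.7000 35.4950] k=[70 60 61 37]
t=21: x=[69.3500 60.7150 59.3750 38.5600] k=[71 63 63 41]
t=22: x=[70.4800 63.5200 61.5700 42.4300] k=[74 60 61 39]

[0.8506, 0.6897, 0.7011, 0.4483]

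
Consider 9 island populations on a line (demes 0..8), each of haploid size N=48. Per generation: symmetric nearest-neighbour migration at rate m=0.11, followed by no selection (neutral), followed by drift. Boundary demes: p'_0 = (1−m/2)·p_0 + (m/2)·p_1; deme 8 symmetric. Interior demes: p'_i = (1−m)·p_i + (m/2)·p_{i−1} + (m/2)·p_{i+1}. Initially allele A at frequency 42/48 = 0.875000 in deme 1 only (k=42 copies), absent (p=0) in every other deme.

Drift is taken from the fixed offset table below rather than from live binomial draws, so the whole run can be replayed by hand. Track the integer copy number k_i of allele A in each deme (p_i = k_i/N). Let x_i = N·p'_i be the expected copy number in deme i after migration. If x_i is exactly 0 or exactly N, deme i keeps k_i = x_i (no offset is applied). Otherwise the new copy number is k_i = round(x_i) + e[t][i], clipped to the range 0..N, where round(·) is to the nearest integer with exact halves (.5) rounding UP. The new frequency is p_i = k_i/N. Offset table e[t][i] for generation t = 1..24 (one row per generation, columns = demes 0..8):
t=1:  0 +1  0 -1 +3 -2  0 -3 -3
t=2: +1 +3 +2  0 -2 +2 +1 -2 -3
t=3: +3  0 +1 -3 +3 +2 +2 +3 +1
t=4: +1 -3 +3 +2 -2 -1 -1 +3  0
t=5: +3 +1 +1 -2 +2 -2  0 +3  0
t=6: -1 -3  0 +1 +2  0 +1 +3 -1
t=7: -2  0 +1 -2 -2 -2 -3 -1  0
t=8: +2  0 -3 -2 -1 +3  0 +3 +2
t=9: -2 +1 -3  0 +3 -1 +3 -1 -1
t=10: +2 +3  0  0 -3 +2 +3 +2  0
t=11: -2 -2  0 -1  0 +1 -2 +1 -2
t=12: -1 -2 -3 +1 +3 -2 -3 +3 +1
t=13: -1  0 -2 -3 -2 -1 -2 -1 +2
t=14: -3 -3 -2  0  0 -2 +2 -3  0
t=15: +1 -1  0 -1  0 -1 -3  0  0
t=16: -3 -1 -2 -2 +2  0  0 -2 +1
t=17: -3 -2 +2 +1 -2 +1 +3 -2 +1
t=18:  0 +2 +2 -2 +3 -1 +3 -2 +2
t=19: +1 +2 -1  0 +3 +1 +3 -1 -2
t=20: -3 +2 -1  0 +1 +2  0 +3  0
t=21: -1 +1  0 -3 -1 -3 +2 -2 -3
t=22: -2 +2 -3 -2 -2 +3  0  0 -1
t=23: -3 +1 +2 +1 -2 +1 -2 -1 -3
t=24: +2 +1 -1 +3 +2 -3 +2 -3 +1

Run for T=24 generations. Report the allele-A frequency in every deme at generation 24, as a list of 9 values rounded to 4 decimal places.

[0.0625, 0.2500, 0.0417, 0.0833, 0.0625, 0.0625, 0.1250, 0.0000, 0.0208]

t=0: k=[0 42 0 0 0 0 0 0 0]
t=1: x=[2.3100 37.3800 2.3100 0.0000 0.0000 0.0000 0.0000 0.0000 0.0000] k=[2 38 2 0 0 0 0 0 0]
t=2: x=[3.9800 34.0400 3.8700 0.1100 0.0000 0.0000 0.0000 0.0000 0.0000] k=[5 37 6 0 0 0 0 0 0]
t=3: x=[6.7600 33.5350 7.3750 0.3300 0.0000 0.0000 0.0000 0.0000 0.0000] k=[10 34 8 0 0 0 0 0 0]
t=4: x=[11.3200 31.2500 8.9900 0.4400 0.0000 0.0000 0.0000 0.0000 0.0000] k=[12 28 12 2 0 0 0 0 0]
t=5: x=[12.8800 26.2400 12.3300 2.4400 0.1100 0.0000 0.0000 0.0000 0.0000] k=[16 27 13 0 2 0 0 0 0]
t=6: x=[16.6050 25.6250 13.0550 0.8250 1.7800 0.1100 0.0000 0.0000 0.0000] k=[16 23 13 2 4 0 0 0 0]
t=7: x=[16.3850 22.0650 12.9450 2.7150 3.6700 0.2200 0.0000 0.0000 0.0000] k=[14 22 14 1 2 0 0 0 0]
t=8: x=[14.4400 21.1200 13.7250 1.7700 1.8350 0.1100 0.0000 0.0000 0.0000] k=[16 21 11 0 1 3 0 0 0]
t=9: x=[16.2750 20.1750 10.9450 0.6600 1.0550 2.7250 0.1650 0.0000 0.0000] k=[14 21 8 1 4 2 3 0 0]
t=10: x=[14.3850 19.9000 8.3300 1.5500 3.7250 2.1650 2.7800 0.1650 0.0000] k=[16 23 8 2 1 4 6 2 0]
t=11: x=[16.3850 21.7900 8.4950 2.2750 1.2200 3.9450 5.6700 2.1100 0.1100] k=[14 20 8 1 1 5 4 3 0]
t=12: x=[14.3300 19.0100 8.2750 1.3850 1.2200 4.7250 4.0000 2.8900 0.1650] k=[13 17 5 2 4 3 1 6 1]
t=13: x=[13.2200 16.1200 5.4950 2.2750 3.8350 2.9450 1.3850 5.4500 1.2750] k=[12 16 3 0 2 2 0 4 3]
t=14: x=[12.2200 15.0650 3.5500 0.2750 1.8900 1.8900 0.3300 3.7250 3.0550] k=[9 12 2 0 2 0 2 1 3]
t=15: x=[9.1650 11.2850 2.4400 0.2200 1.7800 0.2200 1.8350 1.1650 2.8900] k=[10 10 2 0 2 0 0 1 3]
t=16: x=[10.0000 9.5600 2.3300 0.2200 1.7800 0.1100 0.0550 1.0550 2.8900] k=[7 9 0 0 4 0 0 0 4]
t=17: x=[7.1100 8.3950 0.4950 0.2200 3.5600 0.2200 0.0000 0.2200 3.7800] k=[4 6 2 1 2 1 0 0 5]
t=18: x=[4.1100 5.6700 2.1650 1.1100 1.8900 1.0000 0.0550 0.2750 4.7250] k=[4 8 4 0 5 0 3 0 7]
t=19: x=[4.2200 7.5600 4.0000 0.4950 4.4500 0.4400 2.6700 0.5500 6.6150] k=[5 10 3 0 7 1 6 0 5]
t=20: x=[5.2750 9.3400 3.2200 0.5500 6.2850 1.6050 5.3950 0.6050 4.7250] k=[2 11 2 1 7 4 5 4 5]
t=21: x=[2.4950 10.0100 2.4400 1.3850 6.5050 4.2200 4.8900 4.1100 4.9450] k=[1 11 2 0 6 1 7 2 2]
t=22: x=[1.5500 9.9550 2.3850 0.4400 5.3950 1.6050 6.3950 2.2750 2.0000] k=[0 12 0 0 3 5 6 2 1]
t=23: x=[0.6600 10.6800 0.6600 0.1650 2.9450 4.9450 5.7250 2.1650 1.0550] k=[0 12 3 1 1 6 4 1 0]
t=24: x=[0.6600 10.8450 3.3850 1.1100 1.2750 5.6150 3.9450 1.1100 0.0550] k=[3 12 2 4 3 3 6 0 1]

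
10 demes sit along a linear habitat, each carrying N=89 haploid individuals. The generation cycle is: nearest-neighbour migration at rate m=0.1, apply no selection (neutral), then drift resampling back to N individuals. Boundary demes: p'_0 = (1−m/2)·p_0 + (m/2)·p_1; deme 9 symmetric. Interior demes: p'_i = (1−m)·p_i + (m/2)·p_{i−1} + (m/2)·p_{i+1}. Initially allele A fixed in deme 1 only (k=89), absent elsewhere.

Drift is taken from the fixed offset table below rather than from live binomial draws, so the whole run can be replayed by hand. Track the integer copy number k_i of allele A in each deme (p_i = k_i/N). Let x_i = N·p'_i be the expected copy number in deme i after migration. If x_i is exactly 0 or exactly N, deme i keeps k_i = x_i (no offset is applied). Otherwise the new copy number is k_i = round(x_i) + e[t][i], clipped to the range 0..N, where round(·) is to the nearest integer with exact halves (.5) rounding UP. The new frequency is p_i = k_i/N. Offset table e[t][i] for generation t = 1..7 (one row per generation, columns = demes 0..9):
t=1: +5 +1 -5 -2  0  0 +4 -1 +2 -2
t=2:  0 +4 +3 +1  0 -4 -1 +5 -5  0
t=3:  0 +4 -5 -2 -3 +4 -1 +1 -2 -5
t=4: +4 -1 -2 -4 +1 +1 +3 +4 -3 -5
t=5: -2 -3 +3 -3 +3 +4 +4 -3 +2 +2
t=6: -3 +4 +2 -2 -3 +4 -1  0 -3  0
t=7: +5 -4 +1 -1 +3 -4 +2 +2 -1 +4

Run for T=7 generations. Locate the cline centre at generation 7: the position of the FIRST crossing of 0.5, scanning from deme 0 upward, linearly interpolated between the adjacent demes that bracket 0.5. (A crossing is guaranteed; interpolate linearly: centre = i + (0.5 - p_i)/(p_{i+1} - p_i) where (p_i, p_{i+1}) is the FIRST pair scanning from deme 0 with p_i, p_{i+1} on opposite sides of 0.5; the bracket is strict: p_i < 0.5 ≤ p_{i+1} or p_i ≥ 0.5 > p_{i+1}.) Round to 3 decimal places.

t=0: k=[0 89 0 0 0 0 0 0 0 0]
t=1: x=[4.4500 80.1000 4.4500 0.0000 0.0000 0.0000 0.0000 0.0000 0.0000 0.0000] k=[9 81 0 0 0 0 0 0 0 0]
t=2: x=[12.6000 73.3500 4.0500 0.0000 0.0000 0.0000 0.0000 0.0000 0.0000 0.0000] k=[13 77 7 0 0 0 0 0 0 0]
t=3: x=[16.2000 70.3000 10.1500 0.3500 0.0000 0.0000 0.0000 0.0000 0.0000 0.0000] k=[16 74 5 0 0 0 0 0 0 0]
t=4: x=[18.9000 67.6500 8.2000 0.2500 0.0000 0.0000 0.0000 0.0000 0.0000 0.0000] k=[23 67 6 0 0 0 0 0 0 0]
t=5: x=[25.2000 61.7500 8.7500 0.3000 0.0000 0.0000 0.0000 0.0000 0.0000 0.0000] k=[23 59 12 0 0 0 0 0 0 0]
t=6: x=[24.8000 54.8500 13.7500 0.6000 0.0000 0.0000 0.0000 0.0000 0.0000 0.0000] k=[22 59 16 0 0 0 0 0 0 0]
t=7: x=[23.8500 55.0000 17.3500 0.8000 0.0000 0.0000 0.0000 0.0000 0.0000 0.0000] k=[29 51 18 0 0 0 0 0 0 0]

0.705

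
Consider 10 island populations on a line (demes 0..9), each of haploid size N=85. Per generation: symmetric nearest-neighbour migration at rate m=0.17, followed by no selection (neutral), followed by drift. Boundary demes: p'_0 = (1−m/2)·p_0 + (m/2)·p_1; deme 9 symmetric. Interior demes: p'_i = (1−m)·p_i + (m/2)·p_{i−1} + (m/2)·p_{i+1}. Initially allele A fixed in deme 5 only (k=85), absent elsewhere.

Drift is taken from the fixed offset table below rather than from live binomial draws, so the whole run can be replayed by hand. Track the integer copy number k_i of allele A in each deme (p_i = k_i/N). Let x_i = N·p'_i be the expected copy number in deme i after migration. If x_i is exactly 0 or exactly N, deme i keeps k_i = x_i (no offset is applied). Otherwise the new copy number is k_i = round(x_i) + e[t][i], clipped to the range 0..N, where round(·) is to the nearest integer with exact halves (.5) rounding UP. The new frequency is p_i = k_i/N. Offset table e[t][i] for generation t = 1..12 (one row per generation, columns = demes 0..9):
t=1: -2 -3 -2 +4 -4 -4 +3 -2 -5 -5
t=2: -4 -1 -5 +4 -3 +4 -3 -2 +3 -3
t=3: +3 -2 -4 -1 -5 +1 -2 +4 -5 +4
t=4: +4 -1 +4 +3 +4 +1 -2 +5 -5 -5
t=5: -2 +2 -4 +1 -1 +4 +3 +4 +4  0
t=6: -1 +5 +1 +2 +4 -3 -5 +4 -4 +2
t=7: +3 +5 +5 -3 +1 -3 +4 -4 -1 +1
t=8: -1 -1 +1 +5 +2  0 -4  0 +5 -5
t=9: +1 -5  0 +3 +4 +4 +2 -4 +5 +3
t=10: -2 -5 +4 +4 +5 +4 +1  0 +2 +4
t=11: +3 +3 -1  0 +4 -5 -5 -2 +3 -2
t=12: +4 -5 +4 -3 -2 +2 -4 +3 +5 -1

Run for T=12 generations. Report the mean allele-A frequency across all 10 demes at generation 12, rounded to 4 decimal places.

0.1776

t=0: k=[0 0 0 0 0 85 0 0 0 0]
t=1: x=[0.0000 0.0000 0.0000 0.0000 7.2250 70.5500 7.2250 0.0000 0.0000 0.0000] k=[0 0 0 0 3 67 10 0 0 0]
t=2: x=[0.0000 0.0000 0.0000 0.2550 8.1850 56.7150 13.9950 0.8500 0.0000 0.0000] k=[0 0 0 4 5 61 11 0 0 0]
t=3: x=[0.0000 0.0000 0.3400 3.7450 9.6750 51.9900 14.3150 0.9350 0.0000 0.0000] k=[0 0 0 3 5 53 12 5 0 0]
t=4: x=[0.0000 0.0000 0.2550 2.9150 8.9100 45.4350 14.8900 5.1700 0.4250 0.0000] k=[0 0 4 6 13 46 13 10 0 0]
t=5: x=[0.0000 0.3400 3.8300 6.4250 15.2100 40.3900 15.5500 9.4050 0.8500 0.0000] k=[0 2 0 7 14 44 19 13 5 0]
t=6: x=[0.1700 1.6600 0.7650 7.0000 15.9550 39.3250 20.6150 12.8300 5.2550 0.4250] k=[0 7 2 9 20 36 16 17 1 2]
t=7: x=[0.5950 5.9800 3.0200 9.3400 20.4250 32.9400 17.7850 15.5550 2.4450 1.9150] k=[4 11 8 6 21 30 22 12 1 3]
t=8: x=[4.5950 10.1500 8.0850 7.4450 20.4900 28.5550 21.8300 11.9150 2.1050 2.8300] k=[4 9 9 12 22 29 18 12 7 0]
t=9: x=[4.4250 8.5750 9.2550 12.5950 21.7450 27.4700 18.4250 12.0850 6.8300 0.5950] k=[5 4 9 16 26 31 20 8 12 4]
t=10: x=[4.9150 4.5100 9.1700 16.2550 25.5750 29.6400 19.9150 9.3600 10.9800 4.6800] k=[3 0 13 20 31 34 21 9 13 9]
t=11: x=[2.7450 1.3600 12.4900 20.3400 30.3200 32.6400 21.0850 10.3600 12.3200 9.3400] k=[6 4 11 20 34 28 16 8 15 7]
t=12: x=[5.8300 4.7650 11.1700 20.4250 32.3000 27.4900 16.3400 9.2750 13.7250 7.6800] k=[10 0 15 17 30 29 12 12 19 7]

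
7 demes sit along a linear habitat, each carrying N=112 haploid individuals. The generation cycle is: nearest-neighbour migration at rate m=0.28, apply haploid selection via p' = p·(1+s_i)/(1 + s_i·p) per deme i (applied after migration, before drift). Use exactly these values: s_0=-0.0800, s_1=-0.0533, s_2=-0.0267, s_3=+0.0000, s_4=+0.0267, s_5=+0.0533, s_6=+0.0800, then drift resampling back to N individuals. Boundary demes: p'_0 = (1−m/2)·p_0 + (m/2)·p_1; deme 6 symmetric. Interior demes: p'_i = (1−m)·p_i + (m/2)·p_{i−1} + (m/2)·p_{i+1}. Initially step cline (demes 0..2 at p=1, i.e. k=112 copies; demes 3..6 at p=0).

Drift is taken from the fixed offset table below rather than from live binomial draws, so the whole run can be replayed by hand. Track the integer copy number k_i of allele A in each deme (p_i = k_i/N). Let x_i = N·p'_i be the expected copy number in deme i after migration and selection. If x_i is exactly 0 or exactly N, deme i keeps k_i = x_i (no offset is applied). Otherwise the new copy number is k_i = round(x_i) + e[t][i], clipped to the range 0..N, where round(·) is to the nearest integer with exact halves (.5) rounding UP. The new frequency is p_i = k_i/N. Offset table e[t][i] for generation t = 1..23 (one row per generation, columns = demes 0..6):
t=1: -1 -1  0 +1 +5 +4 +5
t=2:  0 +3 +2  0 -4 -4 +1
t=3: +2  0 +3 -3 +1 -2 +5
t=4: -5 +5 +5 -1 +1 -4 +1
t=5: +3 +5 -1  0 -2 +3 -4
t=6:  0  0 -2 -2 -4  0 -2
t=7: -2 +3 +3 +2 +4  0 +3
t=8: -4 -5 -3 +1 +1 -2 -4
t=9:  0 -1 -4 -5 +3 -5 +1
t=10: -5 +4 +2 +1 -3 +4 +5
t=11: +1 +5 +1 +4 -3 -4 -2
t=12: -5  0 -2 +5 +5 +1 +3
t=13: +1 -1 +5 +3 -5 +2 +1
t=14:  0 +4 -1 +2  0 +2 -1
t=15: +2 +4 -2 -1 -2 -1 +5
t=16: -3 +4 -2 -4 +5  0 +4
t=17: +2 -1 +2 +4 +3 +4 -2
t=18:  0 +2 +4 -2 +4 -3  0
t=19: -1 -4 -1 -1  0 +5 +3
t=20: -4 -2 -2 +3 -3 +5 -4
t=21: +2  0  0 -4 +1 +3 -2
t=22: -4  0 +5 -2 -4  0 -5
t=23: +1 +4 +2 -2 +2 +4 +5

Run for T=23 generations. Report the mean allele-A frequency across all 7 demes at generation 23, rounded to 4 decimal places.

t=0: k=[112 112 112 0 0 0 0]
t=1: x=[112.0000 112.0000 95.9515 15.6800 0.0000 0.0000 0.0000] k=[112 112 96 17 0 0 0]
t=2: x=[112.0000 109.6365 86.6532 25.6800 2.4422 0.0000 0.0000] k=[112 112 89 26 0 0 0]
t=3: x=[112.0000 108.6042 82.8198 31.1800 3.7339 0.0000 0.0000] k=[112 109 86 28 5 0 0]
t=4: x=[111.5436 105.8913 80.4908 32.9000 7.7070 0.7371 0.0000] k=[107 111 85 32 9 0 0]
t=5: x=[107.1905 106.5216 80.6123 36.2000 11.2233 1.3264 0.0000] k=[110 112 80 36 9 4 0]
t=6: x=[110.1329 106.9840 77.6792 38.3800 12.3669 4.3521 0.6046] k=[110 107 76 36 8 4 0]
t=7: x=[109.3745 102.6199 74.0641 37.6800 11.6318 4.2052 0.6046] k=[107 106 77 40 16 4 4]
t=8: x=[106.4353 101.5735 75.2146 41.8200 18.0759 5.9666 4.3077] k=[102 97 72 43 19 4 0]
t=9: x=[100.4654 93.3646 70.7373 43.7000 20.7010 5.8199 0.6046] k=[100 92 67 39 24 1 2]
t=10: x=[97.8829 88.6230 65.8475 40.8200 23.3635 4.5829 2.0061] k=[93 93 68 42 20 9 7]
t=11: x=[91.6480 88.4990 67.1342 42.5600 22.0021 10.7543 7.8217] k=[93 93 68 47 19 7 6]
t=12: x=[91.6480 88.4990 67.8382 46.0200 21.6972 8.9588 6.6022] k=[87 88 66 51 27 10 10]
t=13: x=[85.4899 83.6356 66.2495 49.7400 28.5367 12.9635 10.7234] k=[86 83 71 53 24 15 12]
t=14: x=[83.8598 80.5153 69.4483 51.4600 27.3409 16.5594 13.2956] k=[84 85 68 53 27 19 12]
t=15: x=[82.3585 81.2740 67.5566 51.4600 30.0964 19.9782 13.8896] k=[84 85 66 50 28 19 19]
t=16: x=[82.3585 80.9868 65.6867 49.1600 30.4001 21.1361 20.2452] k=[79 85 64 45 35 21 24]
t=17: x=[77.8950 79.9825 63.5374 46.2600 35.0716 24.3552 25.0446] k=[80 79 66 50 38 28 23]
t=18: x=[77.9157 75.9952 64.8428 50.5600 38.9467 29.8224 25.1699] k=[78 78 69 49 43 27 25]
t=19: x=[75.9939 75.4035 66.7320 50.9600 42.2913 30.0889 26.8181] k=[75 71 66 50 42 35 30]
t=20: x=[72.3307 69.4243 63.7181 51.1200 42.8348 36.5468 32.4445] k=[68 67 62 54 40 42 28]
t=21: x=[65.6115 64.9524 60.8288 53.1600 42.9355 41.1015 31.6789] k=[68 65 61 49 44 44 30]
t=22: x=[65.3270 63.3586 59.1252 49.9800 45.4096 43.4122 33.7464] k=[61 63 64 48 41 43 29]
t=23: x=[58.9583 61.3447 60.8689 49.2600 42.9556 42.1156 32.7134] k=[60 65 63 47 45 46 38]

0.4643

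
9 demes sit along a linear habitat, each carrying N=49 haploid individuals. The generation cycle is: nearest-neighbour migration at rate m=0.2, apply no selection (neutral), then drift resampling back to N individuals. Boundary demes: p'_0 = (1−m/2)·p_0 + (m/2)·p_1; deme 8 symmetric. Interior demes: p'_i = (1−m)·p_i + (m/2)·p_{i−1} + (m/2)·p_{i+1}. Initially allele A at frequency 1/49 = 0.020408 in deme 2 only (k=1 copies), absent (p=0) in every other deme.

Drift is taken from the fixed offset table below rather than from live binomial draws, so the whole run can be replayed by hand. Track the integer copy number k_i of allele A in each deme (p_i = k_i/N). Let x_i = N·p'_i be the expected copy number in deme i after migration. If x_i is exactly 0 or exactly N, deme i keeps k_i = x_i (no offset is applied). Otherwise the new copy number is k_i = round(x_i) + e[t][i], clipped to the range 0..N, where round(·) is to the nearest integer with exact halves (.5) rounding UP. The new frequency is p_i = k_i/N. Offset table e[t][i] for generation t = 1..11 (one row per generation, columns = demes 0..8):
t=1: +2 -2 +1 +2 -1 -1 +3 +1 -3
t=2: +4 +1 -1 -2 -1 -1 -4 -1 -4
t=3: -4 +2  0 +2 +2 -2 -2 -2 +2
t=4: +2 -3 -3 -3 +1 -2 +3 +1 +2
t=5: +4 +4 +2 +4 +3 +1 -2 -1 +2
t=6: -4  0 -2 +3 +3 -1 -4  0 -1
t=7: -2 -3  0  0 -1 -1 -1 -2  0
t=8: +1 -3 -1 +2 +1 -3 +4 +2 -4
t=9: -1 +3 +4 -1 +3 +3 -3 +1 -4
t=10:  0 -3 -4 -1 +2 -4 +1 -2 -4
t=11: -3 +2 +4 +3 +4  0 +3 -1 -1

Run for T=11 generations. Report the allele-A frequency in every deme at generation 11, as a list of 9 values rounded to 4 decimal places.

t=0: k=[0 0 1 0 0 0 0 0 0]
t=1: x=[0.0000 0.1000 0.8000 0.1000 0.0000 0.0000 0.0000 0.0000 0.0000] k=[0 0 2 2 0 0 0 0 0]
t=2: x=[0.0000 0.2000 1.8000 1.8000 0.2000 0.0000 0.0000 0.0000 0.0000] k=[0 1 1 0 0 0 0 0 0]
t=3: x=[0.1000 0.9000 0.9000 0.1000 0.0000 0.0000 0.0000 0.0000 0.0000] k=[0 3 1 2 0 0 0 0 0]
t=4: x=[0.3000 2.5000 1.3000 1.7000 0.2000 0.0000 0.0000 0.0000 0.0000] k=[2 0 0 0 1 0 0 0 0]
t=5: x=[1.8000 0.2000 0.0000 0.1000 0.8000 0.1000 0.0000 0.0000 0.0000] k=[6 4 0 4 4 1 0 0 0]
t=6: x=[5.8000 3.8000 0.8000 3.6000 3.7000 1.2000 0.1000 0.0000 0.0000] k=[2 4 0 7 7 0 0 0 0]
t=7: x=[2.2000 3.4000 1.1000 6.3000 6.3000 0.7000 0.0000 0.0000 0.0000] k=[0 0 1 6 5 0 0 0 0]
t=8: x=[0.0000 0.1000 1.4000 5.4000 4.6000 0.5000 0.0000 0.0000 0.0000] k=[0 0 0 7 6 0 0 0 0]
t=9: x=[0.0000 0.0000 0.7000 6.2000 5.5000 0.6000 0.0000 0.0000 0.0000] k=[0 0 5 5 9 4 0 0 0]
t=10: x=[0.0000 0.5000 4.5000 5.4000 8.1000 4.1000 0.4000 0.0000 0.0000] k=[0 0 1 4 10 0 1 0 0]
t=11: x=[0.0000 0.1000 1.2000 4.3000 8.4000 1.1000 0.8000 0.1000 0.0000] k=[0 2 5 7 12 1 4 0 0]

[0.0000, 0.0408, 0.1020, 0.1429, 0.2449, 0.0204, 0.0816, 0.0000, 0.0000]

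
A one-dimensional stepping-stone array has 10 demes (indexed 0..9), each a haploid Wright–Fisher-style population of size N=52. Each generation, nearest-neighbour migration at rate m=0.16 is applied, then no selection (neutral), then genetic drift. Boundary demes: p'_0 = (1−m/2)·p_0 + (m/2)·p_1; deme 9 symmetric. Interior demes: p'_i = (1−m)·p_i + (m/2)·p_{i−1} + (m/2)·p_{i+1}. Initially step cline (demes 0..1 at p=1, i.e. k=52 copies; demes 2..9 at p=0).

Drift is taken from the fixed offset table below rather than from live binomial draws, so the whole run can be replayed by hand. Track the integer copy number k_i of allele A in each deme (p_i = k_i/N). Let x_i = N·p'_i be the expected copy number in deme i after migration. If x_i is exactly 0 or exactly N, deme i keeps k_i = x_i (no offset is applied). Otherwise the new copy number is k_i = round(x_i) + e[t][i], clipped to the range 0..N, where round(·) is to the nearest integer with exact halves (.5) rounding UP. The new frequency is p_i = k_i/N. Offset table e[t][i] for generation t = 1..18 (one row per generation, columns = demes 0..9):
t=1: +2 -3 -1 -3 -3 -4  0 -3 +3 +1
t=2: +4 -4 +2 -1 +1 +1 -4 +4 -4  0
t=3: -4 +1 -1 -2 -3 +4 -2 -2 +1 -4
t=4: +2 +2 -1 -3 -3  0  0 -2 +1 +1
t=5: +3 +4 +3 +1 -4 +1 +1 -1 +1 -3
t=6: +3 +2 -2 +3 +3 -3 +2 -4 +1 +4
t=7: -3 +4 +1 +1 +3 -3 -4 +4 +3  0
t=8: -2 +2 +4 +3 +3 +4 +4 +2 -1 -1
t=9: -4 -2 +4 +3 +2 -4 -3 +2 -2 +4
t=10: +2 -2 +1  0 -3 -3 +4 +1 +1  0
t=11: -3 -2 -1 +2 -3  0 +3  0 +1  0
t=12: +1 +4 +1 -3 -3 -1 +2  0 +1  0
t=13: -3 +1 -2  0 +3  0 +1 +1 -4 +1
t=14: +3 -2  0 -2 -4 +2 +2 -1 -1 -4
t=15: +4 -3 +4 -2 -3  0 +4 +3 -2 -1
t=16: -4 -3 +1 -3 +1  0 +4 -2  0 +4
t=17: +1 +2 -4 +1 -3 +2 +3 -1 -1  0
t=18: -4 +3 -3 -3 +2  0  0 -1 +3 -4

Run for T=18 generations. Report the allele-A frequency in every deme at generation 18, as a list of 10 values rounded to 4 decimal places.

[0.6923, 0.7115, 0.4038, 0.1538, 0.0577, 0.1154, 0.2115, 0.0192, 0.0577, 0.0000]

t=0: k=[52 52 0 0 0 0 0 0 0 0]
t=1: x=[52.0000 47.8400 4.1600 0.0000 0.0000 0.0000 0.0000 0.0000 0.0000 0.0000] k=[52 45 3 0 0 0 0 0 0 0]
t=2: x=[51.4400 42.2000 6.1200 0.2400 0.0000 0.0000 0.0000 0.0000 0.0000 0.0000] k=[52 38 8 0 0 0 0 0 0 0]
t=3: x=[50.8800 36.7200 9.7600 0.6400 0.0000 0.0000 0.0000 0.0000 0.0000 0.0000] k=[47 38 9 0 0 0 0 0 0 0]
t=4: x=[46.2800 36.4000 10.6000 0.7200 0.0000 0.0000 0.0000 0.0000 0.0000 0.0000] k=[48 38 10 0 0 0 0 0 0 0]
t=5: x=[47.2000 36.5600 11.4400 0.8000 0.0000 0.0000 0.0000 0.0000 0.0000 0.0000] k=[50 41 14 2 0 0 0 0 0 0]
t=6: x=[49.2800 39.5600 15.2000 2.8000 0.1600 0.0000 0.0000 0.0000 0.0000 0.0000] k=[52 42 13 6 3 0 0 0 0 0]
t=7: x=[51.2000 40.4800 14.7600 6.3200 3.0000 0.2400 0.0000 0.0000 0.0000 0.0000] k=[48 44 16 7 6 0 0 0 0 0]
t=8: x=[47.6800 42.0800 17.5200 7.6400 5.6000 0.4800 0.0000 0.0000 0.0000 0.0000] k=[46 44 22 11 9 4 0 0 0 0]
t=9: x=[45.8400 42.4000 22.8800 11.7200 8.7600 4.0800 0.3200 0.0000 0.0000 0.0000] k=[42 40 27 15 11 0 0 0 0 0]
t=10: x=[41.8400 39.1200 27.0800 15.6400 10.4400 0.8800 0.0000 0.0000 0.0000 0.0000] k=[44 37 28 16 7 0 0 0 0 0]
t=11: x=[43.4400 36.8400 27.7600 16.2400 7.1600 0.5600 0.0000 0.0000 0.0000 0.0000] k=[40 35 27 18 4 1 0 0 0 0]
t=12: x=[39.6000 34.7600 26.9200 17.6000 4.8800 1.1600 0.0800 0.0000 0.0000 0.0000] k=[41 39 28 15 2 0 2 0 0 0]
t=13: x=[40.8400 38.2800 27.8400 15.0000 2.8800 0.3200 1.6800 0.1600 0.0000 0.0000] k=[38 39 26 15 6 0 3 1 0 0]
t=14: x=[38.0800 37.8800 26.1600 15.1600 6.2400 0.7200 2.6000 1.0800 0.0800 0.0000] k=[41 36 26 13 2 3 5 0 0 0]
t=15: x=[40.6000 35.6000 25.7600 13.1600 2.9600 3.0800 4.4400 0.4000 0.0000 0.0000] k=[45 33 30 11 0 3 8 3 0 0]
t=16: x=[44.0400 33.7200 28.7200 11.6400 1.1200 3.1600 7.2000 3.1600 0.2400 0.0000] k=[40 31 30 9 2 3 11 1 0 0]
t=17: x=[39.2800 31.6400 28.4000 10.1200 2.6400 3.5600 9.5600 1.7200 0.0800 0.0000] k=[40 34 24 11 0 6 13 1 0 0]
t=18: x=[39.5200 33.6800 23.7600 11.1600 1.3600 6.0800 11.4800 1.8800 0.0800 0.0000] k=[36 37 21 8 3 6 11 1 3 0]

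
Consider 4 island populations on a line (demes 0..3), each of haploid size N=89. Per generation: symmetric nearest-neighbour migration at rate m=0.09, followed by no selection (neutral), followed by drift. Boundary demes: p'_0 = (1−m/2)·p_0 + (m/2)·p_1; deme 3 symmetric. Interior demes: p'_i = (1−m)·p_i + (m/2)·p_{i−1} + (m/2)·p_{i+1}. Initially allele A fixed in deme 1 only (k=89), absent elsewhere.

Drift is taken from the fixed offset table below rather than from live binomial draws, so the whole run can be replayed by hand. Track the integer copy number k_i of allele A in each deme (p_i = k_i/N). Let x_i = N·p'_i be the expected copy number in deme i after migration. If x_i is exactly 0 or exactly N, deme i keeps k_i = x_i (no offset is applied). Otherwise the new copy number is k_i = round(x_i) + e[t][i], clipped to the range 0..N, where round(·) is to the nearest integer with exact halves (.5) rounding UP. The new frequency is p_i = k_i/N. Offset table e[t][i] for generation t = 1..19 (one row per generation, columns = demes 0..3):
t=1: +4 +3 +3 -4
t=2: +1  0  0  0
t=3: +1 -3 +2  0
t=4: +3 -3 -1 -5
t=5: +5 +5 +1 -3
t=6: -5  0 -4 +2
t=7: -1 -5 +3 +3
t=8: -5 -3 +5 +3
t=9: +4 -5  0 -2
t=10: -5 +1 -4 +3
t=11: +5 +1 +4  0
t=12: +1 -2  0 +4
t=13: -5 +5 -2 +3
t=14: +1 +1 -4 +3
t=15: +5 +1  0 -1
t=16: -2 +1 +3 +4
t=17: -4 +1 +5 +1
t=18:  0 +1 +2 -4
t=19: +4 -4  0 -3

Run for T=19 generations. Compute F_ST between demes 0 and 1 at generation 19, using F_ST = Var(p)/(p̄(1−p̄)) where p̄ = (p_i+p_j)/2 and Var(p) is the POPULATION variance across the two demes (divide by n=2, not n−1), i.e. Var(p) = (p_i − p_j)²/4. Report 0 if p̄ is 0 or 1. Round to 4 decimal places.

0.0005

t=0: k=[0 89 0 0]
t=1: x=[4.0050 80.9900 4.0050 0.0000] k=[8 84 7 0]
t=2: x=[11.4200 77.1150 10.1500 0.3150] k=[12 77 10 0]
t=3: x=[14.9250 71.0600 12.5650 0.4500] k=[16 68 15 0]
t=4: x=[18.3400 63.2750 16.7100 0.6750] k=[21 60 16 0]
t=5: x=[22.7550 56.2650 17.2600 0.7200] k=[28 61 18 0]
t=6: x=[29.4850 57.5800 19.1250 0.8100] k=[24 58 15 3]
t=7: x=[25.5300 54.5350 16.3950 3.5400] k=[25 50 19 7]
t=8: x=[26.1250 47.4800 19.8550 7.5400] k=[21 44 25 11]
t=9: x=[22.0350 42.1100 25.2250 11.6300] k=[26 37 25 10]
t=10: x=[26.4950 35.9650 24.8650 10.6750] k=[21 37 21 14]
t=11: x=[21.7200 35.5600 21.4050 14.3150] k=[27 37 25 14]
t=12: x=[27.4500 36.0100 25.0450 14.4950] k=[28 34 25 18]
t=13: x=[28.2700 33.3250 25.0900 18.3150] k=[23 38 23 21]
t=14: x=[23.6750 36.6500 23.5850 21.0900] k=[25 38 20 24]
t=15: x=[25.5850 36.6050 20.9900 23.8200] k=[31 38 21 23]
t=16: x=[31.3150 36.9200 21.8550 22.9100] k=[29 38 25 27]
t=17: x=[29.4050 37.0100 25.6750 26.9100] k=[25 38 31 28]
t=18: x=[25.5850 37.1000 31.1800 28.1350] k=[26 38 33 24]
t=19: x=[26.5400 37.2350 32.8200 24.4050] k=[31 33 33 21]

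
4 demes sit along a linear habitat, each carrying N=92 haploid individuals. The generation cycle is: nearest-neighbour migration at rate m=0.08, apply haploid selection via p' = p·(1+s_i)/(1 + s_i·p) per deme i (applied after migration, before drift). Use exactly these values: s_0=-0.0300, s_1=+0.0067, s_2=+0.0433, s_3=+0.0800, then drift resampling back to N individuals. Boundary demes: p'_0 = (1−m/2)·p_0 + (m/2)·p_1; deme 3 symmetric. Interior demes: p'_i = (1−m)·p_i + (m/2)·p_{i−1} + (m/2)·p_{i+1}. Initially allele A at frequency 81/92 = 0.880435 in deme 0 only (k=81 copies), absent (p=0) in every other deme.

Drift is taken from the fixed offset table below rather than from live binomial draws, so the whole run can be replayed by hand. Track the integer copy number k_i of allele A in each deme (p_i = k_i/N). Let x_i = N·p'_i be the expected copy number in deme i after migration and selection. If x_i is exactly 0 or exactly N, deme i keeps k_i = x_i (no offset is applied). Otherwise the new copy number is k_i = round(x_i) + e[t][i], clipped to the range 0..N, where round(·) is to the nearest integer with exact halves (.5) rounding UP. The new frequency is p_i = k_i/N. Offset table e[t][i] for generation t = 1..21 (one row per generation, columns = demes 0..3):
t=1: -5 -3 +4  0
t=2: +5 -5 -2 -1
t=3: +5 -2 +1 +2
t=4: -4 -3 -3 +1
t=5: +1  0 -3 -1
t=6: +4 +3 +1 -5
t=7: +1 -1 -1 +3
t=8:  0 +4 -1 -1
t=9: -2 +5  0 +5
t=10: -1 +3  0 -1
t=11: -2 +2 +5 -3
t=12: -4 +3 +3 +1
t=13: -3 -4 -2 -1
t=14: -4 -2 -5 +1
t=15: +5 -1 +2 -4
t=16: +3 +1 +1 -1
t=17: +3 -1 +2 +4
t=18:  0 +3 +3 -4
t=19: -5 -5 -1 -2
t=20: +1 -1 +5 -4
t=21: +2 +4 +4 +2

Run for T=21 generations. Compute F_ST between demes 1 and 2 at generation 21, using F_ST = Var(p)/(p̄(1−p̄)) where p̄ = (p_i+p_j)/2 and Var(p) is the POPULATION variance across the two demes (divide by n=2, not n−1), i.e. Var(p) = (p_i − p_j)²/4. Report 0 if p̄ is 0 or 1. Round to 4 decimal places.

t=0: k=[81 0 0 0]
t=1: x=[77.3895 3.2609 0.0000 0.0000] k=[72 0 0 0]
t=2: x=[68.5924 2.8987 0.0000 0.0000] k=[74 0 0 0]
t=3: x=[70.5429 2.9792 0.0000 0.0000] k=[76 1 0 0]
t=4: x=[72.5367 3.9854 0.0417 0.0000] k=[69 1 0 0]
t=5: x=[65.7118 3.7037 0.0417 0.0000] k=[67 4 0 0]
t=6: x=[63.8889 6.3996 0.1669 0.0000] k=[68 9 1 0]
t=7: x=[65.0634 11.1050 1.3346 0.0432] k=[66 10 0 3]
t=8: x=[63.1604 11.9091 0.5424 3.1026] k=[63 16 0 2]
t=9: x=[60.4920 17.3337 0.7509 2.0701] k=[58 22 1 7]
t=10: x=[55.8941 22.7140 2.1679 7.2581] k=[55 26 2 6]
t=11: x=[53.1581 26.3253 3.2503 6.2753] k=[51 28 8 3]
t=12: x=[49.3841 28.2506 8.9362 3.4464] k=[45 31 12 4]
t=13: x=[43.7407 30.9370 12.9031 4.6481] k=[41 27 11 4]
t=14: x=[39.7510 27.0473 11.7889 4.6053] k=[36 25 7 6]
t=15: x=[34.8979 24.8409 7.9837 6.4891] k=[40 24 10 2]
t=16: x=[38.6756 24.1989 10.6322 2.5006] k=[42 25 12 2]
t=17: x=[40.6278 25.2822 12.5731 2.5866] k=[44 24 15 7]
t=18: x=[42.5027 24.5600 15.5809 7.8556] k=[43 28 19 4]
t=19: x=[41.7046 28.3709 19.4010 4.9482] k=[37 23 18 3]
t=20: x=[35.7719 23.4766 18.2112 3.8759] k=[37 22 23 0]
t=21: x=[35.7321 22.7542 22.7583 0.9928] k=[38 27 27 3]

0.0000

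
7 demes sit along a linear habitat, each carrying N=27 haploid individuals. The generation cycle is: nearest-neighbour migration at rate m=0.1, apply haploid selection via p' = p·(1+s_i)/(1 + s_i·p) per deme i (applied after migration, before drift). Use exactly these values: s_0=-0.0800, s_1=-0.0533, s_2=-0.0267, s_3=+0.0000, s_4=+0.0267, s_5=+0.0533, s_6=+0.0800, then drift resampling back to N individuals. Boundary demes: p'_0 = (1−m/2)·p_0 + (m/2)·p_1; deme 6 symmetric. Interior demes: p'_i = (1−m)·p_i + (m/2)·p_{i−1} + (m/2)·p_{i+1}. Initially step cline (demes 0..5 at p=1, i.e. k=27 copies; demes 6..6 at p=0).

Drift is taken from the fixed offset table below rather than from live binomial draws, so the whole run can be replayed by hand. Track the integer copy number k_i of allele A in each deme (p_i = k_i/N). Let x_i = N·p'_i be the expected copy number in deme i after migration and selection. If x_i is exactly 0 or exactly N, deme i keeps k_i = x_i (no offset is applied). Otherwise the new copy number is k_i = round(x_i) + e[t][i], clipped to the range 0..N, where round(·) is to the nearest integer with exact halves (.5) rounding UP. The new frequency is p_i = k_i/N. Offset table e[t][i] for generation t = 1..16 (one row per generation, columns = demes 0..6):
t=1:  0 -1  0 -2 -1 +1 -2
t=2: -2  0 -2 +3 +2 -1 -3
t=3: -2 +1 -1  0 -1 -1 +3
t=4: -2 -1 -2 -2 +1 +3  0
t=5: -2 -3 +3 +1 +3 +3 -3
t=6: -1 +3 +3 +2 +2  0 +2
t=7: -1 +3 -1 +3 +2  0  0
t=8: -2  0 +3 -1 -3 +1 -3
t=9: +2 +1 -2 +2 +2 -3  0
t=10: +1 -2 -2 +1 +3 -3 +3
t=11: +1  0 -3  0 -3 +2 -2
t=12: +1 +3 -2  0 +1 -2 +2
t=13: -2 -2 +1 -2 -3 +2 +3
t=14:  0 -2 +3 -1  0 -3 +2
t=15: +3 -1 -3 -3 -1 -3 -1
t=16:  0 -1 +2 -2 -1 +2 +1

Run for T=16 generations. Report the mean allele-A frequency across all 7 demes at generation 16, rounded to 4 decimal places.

0.8201

t=0: k=[27 27 27 27 27 27 0]
t=1: x=[27.0000 27.0000 27.0000 27.0000 27.0000 25.7151 1.4522] k=[27 27 27 27 27 27 0]
t=2: x=[27.0000 27.0000 27.0000 27.0000 27.0000 25.7151 1.4522] k=[27 27 27 27 27 25 0]
t=3: x=[27.0000 27.0000 27.0000 27.0000 26.9026 23.9916 1.3450] k=[27 27 27 27 26 23 4]
t=4: x=[27.0000 27.0000 27.0000 26.9500 25.9275 22.4015 5.2687] k=[27 27 27 25 27 25 5]
t=5: x=[27.0000 27.0000 26.8973 25.2000 26.8052 24.2317 6.3668] k=[27 27 27 26 27 27 3]
t=6: x=[27.0000 27.0000 26.9486 26.1000 26.9513 25.8582 4.4802] k=[27 27 27 27 27 26 6]
t=7: x=[27.0000 27.0000 27.0000 27.0000 26.9513 25.1419 7.4064] k=[27 27 27 27 27 25 7]
t=8: x=[27.0000 27.0000 27.0000 27.0000 26.9026 24.3277 8.3369] k=[27 27 27 27 24 25 5]
t=9: x=[27.0000 27.0000 27.0000 26.8500 24.2654 24.0877 6.3668] k=[27 27 27 27 26 21 6]
t=10: x=[27.0000 27.0000 27.0000 26.9500 25.8299 20.7528 7.1471] k=[27 27 27 27 27 18 10]
t=11: x=[27.0000 27.0000 27.0000 27.0000 26.5615 18.3579 10.8962] k=[27 27 27 27 24 20 9]
t=12: x=[27.0000 27.0000 27.0000 26.8500 24.0206 19.9245 10.0302] k=[27 27 27 27 25 18 12]
t=13: x=[27.0000 27.0000 27.0000 26.9000 24.8038 18.3579 12.8169] k=[27 27 27 25 22 20 16]
t=14: x=[27.0000 27.0000 26.8973 24.9500 22.1556 20.1684 16.6947] k=[27 27 27 24 22 17 19]
t=15: x=[27.0000 27.0000 26.8459 24.0500 21.9589 17.6696 19.3295] k=[27 27 24 21 21 15 18]
t=16: x=[27.0000 26.8416 23.9271 21.1500 20.8264 15.7918 18.3096] k=[27 26 26 19 20 18 19]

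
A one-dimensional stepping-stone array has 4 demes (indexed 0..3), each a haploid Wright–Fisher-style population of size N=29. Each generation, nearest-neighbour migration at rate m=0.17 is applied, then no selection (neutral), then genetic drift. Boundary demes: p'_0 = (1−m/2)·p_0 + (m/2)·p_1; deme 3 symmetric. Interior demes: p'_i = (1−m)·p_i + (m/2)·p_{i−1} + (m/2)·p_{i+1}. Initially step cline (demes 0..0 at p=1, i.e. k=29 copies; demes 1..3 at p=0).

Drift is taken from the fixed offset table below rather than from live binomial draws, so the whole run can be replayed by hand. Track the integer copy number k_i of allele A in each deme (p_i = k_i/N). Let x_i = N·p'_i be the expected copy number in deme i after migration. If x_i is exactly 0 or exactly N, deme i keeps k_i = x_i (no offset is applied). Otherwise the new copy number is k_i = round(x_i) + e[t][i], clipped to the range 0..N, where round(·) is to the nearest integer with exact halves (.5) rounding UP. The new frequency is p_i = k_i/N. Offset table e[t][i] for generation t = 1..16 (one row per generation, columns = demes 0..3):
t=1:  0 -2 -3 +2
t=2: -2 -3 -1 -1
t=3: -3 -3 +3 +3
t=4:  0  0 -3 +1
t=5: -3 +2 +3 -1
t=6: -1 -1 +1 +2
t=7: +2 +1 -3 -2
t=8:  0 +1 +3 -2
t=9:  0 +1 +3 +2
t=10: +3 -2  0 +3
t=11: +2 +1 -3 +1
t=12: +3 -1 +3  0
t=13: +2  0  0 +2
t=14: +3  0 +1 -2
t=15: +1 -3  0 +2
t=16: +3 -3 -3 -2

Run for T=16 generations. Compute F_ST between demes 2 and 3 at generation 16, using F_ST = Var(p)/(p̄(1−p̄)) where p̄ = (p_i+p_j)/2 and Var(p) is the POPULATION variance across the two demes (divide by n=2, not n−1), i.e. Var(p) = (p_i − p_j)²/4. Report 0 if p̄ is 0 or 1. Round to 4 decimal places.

0.0000

t=0: k=[29 0 0 0]
t=1: x=[26.5350 2.4650 0.0000 0.0000] k=[27 0 0 0]
t=2: x=[24.7050 2.2950 0.0000 0.0000] k=[23 0 0 0]
t=3: x=[21.0450 1.9550 0.0000 0.0000] k=[18 0 0 0]
t=4: x=[16.4700 1.5300 0.0000 0.0000] k=[16 2 0 0]
t=5: x=[14.8100 3.0200 0.1700 0.0000] k=[12 5 3 0]
t=6: x=[11.4050 5.4250 2.9150 0.2550] k=[10 4 4 2]
t=7: x=[9.4900 4.5100 3.8300 2.1700] k=[11 6 1 0]
t=8: x=[10.5750 6.0000 1.3400 0.0850] k=[11 7 4 0]
t=9: x=[10.6600 7.0850 3.9150 0.3400] k=[11 8 7 2]
t=10: x=[10.7450 8.1700 6.6600 2.4250] k=[14 6 7 5]
t=11: x=[13.3200 6.7650 6.7450 5.1700] k=[15 8 4 6]
t=12: x=[14.4050 8.2550 4.5100 5.8300] k=[17 7 8 6]
t=13: x=[16.1500 7.9350 7.7450 6.1700] k=[18 8 8 8]
t=14: x=[17.1500 8.8500 8.0000 8.0000] k=[20 9 9 6]
t=15: x=[19.0650 9.9350 8.7450 6.2550] k=[20 7 9 8]
t=16: x=[18.8950 8.2750 8.7450 8.0850] k=[22 5 6 6]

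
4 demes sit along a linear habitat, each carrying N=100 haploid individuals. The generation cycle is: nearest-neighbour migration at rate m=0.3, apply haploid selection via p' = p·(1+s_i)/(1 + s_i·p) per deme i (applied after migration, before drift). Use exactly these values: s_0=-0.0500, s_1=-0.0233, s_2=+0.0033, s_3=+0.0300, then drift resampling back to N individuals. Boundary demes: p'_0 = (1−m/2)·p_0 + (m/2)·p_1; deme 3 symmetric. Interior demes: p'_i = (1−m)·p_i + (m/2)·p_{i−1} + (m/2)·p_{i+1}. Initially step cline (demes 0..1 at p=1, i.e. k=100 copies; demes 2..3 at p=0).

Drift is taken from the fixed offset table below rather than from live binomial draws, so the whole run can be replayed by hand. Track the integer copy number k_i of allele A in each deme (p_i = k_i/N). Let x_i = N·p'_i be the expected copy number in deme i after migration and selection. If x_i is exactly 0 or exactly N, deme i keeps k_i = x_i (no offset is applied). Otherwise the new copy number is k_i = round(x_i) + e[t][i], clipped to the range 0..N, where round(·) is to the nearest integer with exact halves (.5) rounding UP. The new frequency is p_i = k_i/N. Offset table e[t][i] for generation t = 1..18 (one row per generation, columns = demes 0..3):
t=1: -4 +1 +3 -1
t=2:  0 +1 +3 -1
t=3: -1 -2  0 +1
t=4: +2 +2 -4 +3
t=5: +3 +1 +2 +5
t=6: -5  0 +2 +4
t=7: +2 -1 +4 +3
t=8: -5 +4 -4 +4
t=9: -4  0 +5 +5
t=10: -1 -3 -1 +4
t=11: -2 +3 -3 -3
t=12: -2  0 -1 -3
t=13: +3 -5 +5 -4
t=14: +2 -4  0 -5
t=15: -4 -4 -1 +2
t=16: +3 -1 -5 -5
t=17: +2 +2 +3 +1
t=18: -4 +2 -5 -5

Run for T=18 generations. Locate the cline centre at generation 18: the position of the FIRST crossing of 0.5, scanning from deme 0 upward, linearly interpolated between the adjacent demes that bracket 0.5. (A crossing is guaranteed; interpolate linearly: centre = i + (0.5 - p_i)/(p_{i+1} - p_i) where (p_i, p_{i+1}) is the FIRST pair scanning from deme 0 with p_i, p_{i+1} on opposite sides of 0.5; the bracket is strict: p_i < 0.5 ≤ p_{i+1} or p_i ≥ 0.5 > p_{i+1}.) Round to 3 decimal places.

t=0: k=[100 100 0 0]
t=1: x=[100.0000 84.6969 15.0421 0.0000] k=[100 86 18 0]
t=2: x=[97.7919 77.4915 25.5626 2.7787] k=[98 78 29 2]
t=3: x=[94.7507 73.1899 32.3721 6.2202] k=[94 71 32 7]
t=4: x=[90.1019 68.0900 34.1741 11.0369] k=[92 70 30 14]
t=5: x=[88.1756 66.7791 33.6735 16.8093] k=[91 68 36 22]
t=6: x=[86.9801 66.1239 38.7782 24.6448] k=[82 66 41 29]
t=7: x=[78.7544 64.1094 43.0307 31.4336] k=[81 63 47 34]
t=8: x=[77.4158 62.7506 47.5322 36.6334] k=[72 67 44 41]
t=9: x=[70.1879 63.7570 47.0821 42.1691] k=[66 64 52 47]
t=10: x=[64.5350 61.9458 53.1320 48.4879] k=[64 59 52 52]
t=11: x=[62.0498 58.1273 53.1320 52.7373] k=[60 61 50 50]
t=12: x=[58.9143 58.6293 51.7323 50.7389] k=[57 59 51 48]
t=13: x=[56.0406 56.9229 51.8323 49.1885] k=[59 52 57 45]
t=14: x=[56.6952 53.2135 54.5317 47.5366] k=[59 49 55 43]
t=15: x=[56.2420 50.8109 52.3822 45.5320] k=[52 47 51 48]
t=16: x=[49.9679 47.7615 50.0324 49.1885] k=[53 47 45 44]
t=17: x=[50.8188 47.0123 45.2316 44.8801] k=[53 49 48 46]
t=18: x=[51.1193 48.8608 47.9322 47.0357] k=[47 51 43 42]

0.750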